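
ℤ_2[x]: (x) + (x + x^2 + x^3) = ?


Add coefficients mod 2:
x^0: 0 + 0 = 0 (mod 2)
x^1: 1 + 1 = 0 (mod 2)
x^2: 0 + 1 = 1 (mod 2)
x^3: 0 + 1 = 1 (mod 2)
Result: x^2 + x^3

f + g = x^2 + x^3


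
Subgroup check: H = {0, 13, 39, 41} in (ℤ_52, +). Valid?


Subgroup test for H = {0, 13, 39, 41} in (ℤ_52, +):
(1) 0 ∈ H? Yes
(2) Closure: for all a,b ∈ H, (a+b) mod 52 ∈ H? No  [counterexample: 13 + 13 = 26 ∉ H]
(3) Inverses: for all a ∈ H, -a mod 52 ∈ H? No

No, H is not a subgroup of ℤ_52


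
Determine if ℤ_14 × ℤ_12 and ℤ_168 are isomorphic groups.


Comparing ℤ_14 × ℤ_12 and ℤ_168:
gcd(14,12) = 2 ≠ 1. Max element order in ℤ_14×ℤ_12 is lcm(14,12) = 84 < 168, so it has no element of order 168

No, ℤ_14 × ℤ_12 ≇ ℤ_168


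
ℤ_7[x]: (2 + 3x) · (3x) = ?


Expand and collect like terms; reduce coefficients mod 7:
x^0: 2·0 = 0 ≡ 0 (mod 7)
x^1: 2·3 + 3·0 = 6 ≡ 6 (mod 7)
x^2: 3·3 = 9 ≡ 2 (mod 7)
Result: 6x + 2x^2

f · g = 6x + 2x^2


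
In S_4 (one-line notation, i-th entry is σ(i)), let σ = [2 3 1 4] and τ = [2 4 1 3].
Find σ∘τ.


σ∘τ: apply τ first, then σ
1 →τ 2 →σ 3
2 →τ 4 →σ 4
3 →τ 1 →σ 2
4 →τ 3 →σ 1

σ∘τ = [3 4 2 1]


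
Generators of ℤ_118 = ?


g generates ℤ_n iff gcd(g,n) = 1
Prime factors of 118: 2, 59
Generators are g ∈ {1,...,117} not divisible by any of these primes.
Generators: {1, 3, 5, 7, 9, 11, 13, 15, 17, 19, 21, 23, 25, 27, 29, 31, 33, 35, 37, 39, 41, 43, 45, 47, 49, 51, 53, 55, 57, 61, 63, 65, 67, 69, 71, 73, 75, 77, 79, 81, 83, 85, 87, 89, 91, 93, 95, 97, 99, 101, 103, 105, 107, 109, 111, 113, 115, 117}
Number of generators = φ(118) = 58

Generators of ℤ_118 = {1, 3, 5, 7, 9, 11, 13, 15, 17, 19, 21, 23, 25, 27, 29, 31, 33, 35, 37, 39, 41, 43, 45, 47, 49, 51, 53, 55, 57, 61, 63, 65, 67, 69, 71, 73, 75, 77, 79, 81, 83, 85, 87, 89, 91, 93, 95, 97, 99, 101, 103, 105, 107, 109, 111, 113, 115, 117}


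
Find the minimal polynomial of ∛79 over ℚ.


∛79 satisfies x³ - 79 = 0, irreducible over ℚ (no rational root; 79 is not a perfect cube)

Minimal polynomial: x³ - 79


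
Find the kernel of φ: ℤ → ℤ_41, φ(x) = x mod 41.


Kernel = preimage of identity
ker(φ) = {x ∈ ℤ : x ≡ 0 (mod 41)} = 41ℤ = {0, ±41, ±82, ...}

ker(φ) = 41ℤ


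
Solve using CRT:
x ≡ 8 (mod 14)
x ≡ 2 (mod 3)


m₁ = 14, m₂ = 3, gcd = 1, so CRT applies. M = m₁·m₂ = 42
Let M₁ = M/m₁ = 3, M₂ = M/m₂ = 14
Find y₁ ≡ M₁⁻¹ (mod m₁): 3⁻¹ ≡ 5 (mod 14)
Find y₂ ≡ M₂⁻¹ (mod m₂): 14⁻¹ ≡ 2 (mod 3)
x = a₁·M₁·y₁ + a₂·M₂·y₂ = 8·3·5 + 2·14·2 = 176
Reduce mod 42: x ≡ 8
Check: 8 mod 14 = 8 ✓, 8 mod 3 = 2 ✓

x ≡ 8 (mod 42)


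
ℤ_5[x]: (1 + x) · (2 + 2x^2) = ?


Expand and collect like terms; reduce coefficients mod 5:
x^0: 1·2 = 2 ≡ 2 (mod 5)
x^1: 1·0 + 1·2 = 2 ≡ 2 (mod 5)
x^2: 1·2 + 1·0 = 2 ≡ 2 (mod 5)
x^3: 1·2 = 2 ≡ 2 (mod 5)
Result: 2 + 2x + 2x^2 + 2x^3

f · g = 2 + 2x + 2x^2 + 2x^3


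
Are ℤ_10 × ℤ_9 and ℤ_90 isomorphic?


Comparing ℤ_10 × ℤ_9 and ℤ_90:
gcd(10,9) = 1, so ℤ_10 × ℤ_9 ≅ ℤ_90 (CRT)

Yes, ℤ_10 × ℤ_9 ≅ ℤ_90


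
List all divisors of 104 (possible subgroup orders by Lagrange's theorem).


Lagrange's theorem: |H| divides |G|
|G| = 104
Divisors of 104: 1, 2, 4, 8, 13, 26, 52, 104

Possible subgroup orders: {1, 2, 4, 8, 13, 26, 52, 104}


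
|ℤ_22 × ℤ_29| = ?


|A × B| = |A| · |B|
|ℤ_22 × ℤ_29| = 22 × 29 = 638

|ℤ_22 × ℤ_29| = 638


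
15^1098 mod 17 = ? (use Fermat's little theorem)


Fermat's little theorem: if p is prime and gcd(a,p)=1, then a^(p-1) ≡ 1 (mod p)
p = 17 is prime, gcd(15,17) = 1
Reduce exponent: 1098 mod 16 = 10
So 15^1098 ≡ 15^10 (mod 17)
15^10 mod 17 = 4

15^1098 ≡ 4 (mod 17)


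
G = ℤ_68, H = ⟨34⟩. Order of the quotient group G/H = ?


|⟨34⟩| = n / gcd(34, 68) = 68 / 34 = 2
H is normal (ℤ_68 is abelian).
|G/H| = |G| / |H| = 68 / 2 = 34

|G/H| = 34


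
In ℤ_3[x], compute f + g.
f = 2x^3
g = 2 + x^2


Add coefficients mod 3:
x^0: 0 + 2 = 2 (mod 3)
x^1: 0 + 0 = 0 (mod 3)
x^2: 0 + 1 = 1 (mod 3)
x^3: 2 + 0 = 2 (mod 3)
Result: 2 + x^2 + 2x^3

f + g = 2 + x^2 + 2x^3


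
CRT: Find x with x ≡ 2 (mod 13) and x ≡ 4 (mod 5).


m₁ = 13, m₂ = 5, gcd = 1, so CRT applies. M = m₁·m₂ = 65
Let M₁ = M/m₁ = 5, M₂ = M/m₂ = 13
Find y₁ ≡ M₁⁻¹ (mod m₁): 5⁻¹ ≡ 8 (mod 13)
Find y₂ ≡ M₂⁻¹ (mod m₂): 13⁻¹ ≡ 2 (mod 5)
x = a₁·M₁·y₁ + a₂·M₂·y₂ = 2·5·8 + 4·13·2 = 184
Reduce mod 65: x ≡ 54
Check: 54 mod 13 = 2 ✓, 54 mod 5 = 4 ✓

x ≡ 54 (mod 65)


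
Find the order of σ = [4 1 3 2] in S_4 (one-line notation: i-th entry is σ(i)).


Cycle decomposition: (1 4 2)
Cycle lengths: 3
Order = lcm(3) = 3

ord(σ) = 3


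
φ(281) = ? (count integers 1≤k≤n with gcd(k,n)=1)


Factor n: 281 = 281
φ(n) = n · ∏(1 - 1/p) over distinct primes p | n
φ(281) = 281 · (1 - 1/281) = 280

φ(281) = 280


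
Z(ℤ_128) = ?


Z(G) = {g ∈ G | gx = xg for all x ∈ G}
ℤ_128 is abelian, so Z(G) = G

Z(ℤ_128) = ℤ_128


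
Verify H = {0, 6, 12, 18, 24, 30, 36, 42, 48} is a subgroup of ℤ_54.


Subgroup test for H = {0, 6, 12, 18, 24, 30, 36, 42, 48} in (ℤ_54, +):
(1) 0 ∈ H? Yes
(2) Closure: for all a,b ∈ H, (a+b) mod 54 ∈ H? Yes
(3) Inverses: for all a ∈ H, -a mod 54 ∈ H? Yes

Yes, H is a subgroup of ℤ_54


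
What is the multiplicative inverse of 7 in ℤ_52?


Use the extended Euclidean algorithm to write 1 = 7·s + 52·t; then s mod 52 is the inverse.
Euclidean algorithm:
  7 = 0·52 + 7
  52 = 7·7 + 3
  7 = 2·3 + 1
  3 = 3·1 + 0
gcd(7,52) = 1
Back-substitution gives: 7·(15) + 52·(-2) = 1
So 7⁻¹ ≡ 15 ≡ 15 (mod 52)
Check: 7 × 15 = 105 ≡ 1 (mod 52) ✓

7⁻¹ ≡ 15 (mod 52)


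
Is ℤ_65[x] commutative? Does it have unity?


ℤ_65 has zero divisors (5·13 ≡ 0), and these lift to constant zero divisors in ℤ_65[x]; so not an integral domain
Commutative: Yes
Integral domain: No
Has unity: Yes

ℤ_65[x]: Commutative=Yes, Unity=Yes


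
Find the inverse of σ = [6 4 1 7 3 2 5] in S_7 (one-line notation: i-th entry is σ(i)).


To find σ⁻¹, swap domain and range:
σ(1) = 6 → σ⁻¹(6) = 1
σ(2) = 4 → σ⁻¹(4) = 2
σ(3) = 1 → σ⁻¹(1) = 3
σ(4) = 7 → σ⁻¹(7) = 4
σ(5) = 3 → σ⁻¹(3) = 5
σ(6) = 2 → σ⁻¹(2) = 6
σ(7) = 5 → σ⁻¹(5) = 7

σ⁻¹ = [3 6 5 2 7 1 4]


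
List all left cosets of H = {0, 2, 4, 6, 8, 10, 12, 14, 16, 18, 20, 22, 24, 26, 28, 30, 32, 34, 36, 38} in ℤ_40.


H = {0, 2, 4, 6, 8, 10, 12, 14, 16, 18, 20, 22, 24, 26, 28, 30, 32, 34, 36, 38}, |H| = 20
Number of cosets = |G|/|H| = 40/20 = 2
0 + H = {0, 2, 4, 6, 8, 10, 12, 14, 16, 18, 20, 22, 24, 26, 28, 30, 32, 34, 36, 38}
1 + H = {1, 3, 5, 7, 9, 11, 13, 15, 17, 19, 21, 23, 25, 27, 29, 31, 33, 35, 37, 39}

Cosets: 0+H={0,2,4,6,8,10,12,14,16,18,20,22,24,26,28,30,32,34,36,38}; 1+H={1,3,5,7,9,11,13,15,17,19,21,23,25,27,29,31,33,35,37,39}


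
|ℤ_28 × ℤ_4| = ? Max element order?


|ℤ_28 × ℤ_4| = 28 × 4 = 112
Max element order = lcm(28,4) = 28
Cyclic? No (gcd=4)

|ℤ_28×ℤ_4| = 112, max element order = 28


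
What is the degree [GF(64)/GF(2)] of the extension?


GF(64) = GF(2^6), so the extension degree is 6

[GF(64)/GF(2)] = 6


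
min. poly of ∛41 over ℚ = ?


∛41 satisfies x³ - 41 = 0, irreducible over ℚ (no rational root; 41 is not a perfect cube)

Minimal polynomial: x³ - 41


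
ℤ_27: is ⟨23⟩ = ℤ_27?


g generates ℤ_n iff gcd(g, n) = 1
gcd(23, 27) = 1
Since gcd = 1, 23 is a generator.

Yes, 23 generates ℤ_27


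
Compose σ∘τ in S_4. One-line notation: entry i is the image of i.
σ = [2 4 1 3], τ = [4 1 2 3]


σ∘τ: apply τ first, then σ
1 →τ 4 →σ 3
2 →τ 1 →σ 2
3 →τ 2 →σ 4
4 →τ 3 →σ 1

σ∘τ = [3 2 4 1]


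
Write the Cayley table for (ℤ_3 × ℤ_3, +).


Elements: {(0,0), (0,1), (0,2), (1,0), (1,1), (1,2), (2,0), (2,1), (2,2)}
Operation: componentwise addition mod (3, 3)
Entry (a, b) = ((a₁+b₁) mod 3, (a₂+b₂) mod 3)

Cayley table:
      | (0,0) | (0,1) | (0,2) | (1,0) | (1,1) | (1,2) | (2,0) | (2,1) | (2,2)
(0,0) | (0,0) | (0,1) | (0,2) | (1,0) | (1,1) | (1,2) | (2,0) | (2,1) | (2,2)
(0,1) | (0,1) | (0,2) | (0,0) | (1,1) | (1,2) | (1,0) | (2,1) | (2,2) | (2,0)
(0,2) | (0,2) | (0,0) | (0,1) | (1,2) | (1,0) | (1,1) | (2,2) | (2,0) | (2,1)
(1,0) | (1,0) | (1,1) | (1,2) | (2,0) | (2,1) | (2,2) | (0,0) | (0,1) | (0,2)
(1,1) | (1,1) | (1,2) | (1,0) | (2,1) | (2,2) | (2,0) | (0,1) | (0,2) | (0,0)
(1,2) | (1,2) | (1,0) | (1,1) | (2,2) | (2,0) | (2,1) | (0,2) | (0,0) | (0,1)
(2,0) | (2,0) | (2,1) | (2,2) | (0,0) | (0,1) | (0,2) | (1,0) | (1,1) | (1,2)
(2,1) | (2,1) | (2,2) | (2,0) | (0,1) | (0,2) | (0,0) | (1,1) | (1,2) | (1,0)
(2,2) | (2,2) | (2,0) | (2,1) | (0,2) | (0,0) | (0,1) | (1,2) | (1,0) | (1,1)


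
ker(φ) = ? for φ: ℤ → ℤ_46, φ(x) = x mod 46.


Kernel = preimage of identity
ker(φ) = {x ∈ ℤ : x ≡ 0 (mod 46)} = 46ℤ = {0, ±46, ±92, ...}

ker(φ) = 46ℤ


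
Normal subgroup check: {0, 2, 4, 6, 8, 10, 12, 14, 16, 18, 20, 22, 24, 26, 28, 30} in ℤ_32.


H = {0, 2, 4, 6, 8, 10, 12, 14, 16, 18, 20, 22, 24, 26, 28, 30} in ℤ_32
ℤ_32 is abelian; every subgroup of an abelian group is normal

Yes, normal subgroup


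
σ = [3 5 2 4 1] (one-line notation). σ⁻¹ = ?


To find σ⁻¹, swap domain and range:
σ(1) = 3 → σ⁻¹(3) = 1
σ(2) = 5 → σ⁻¹(5) = 2
σ(3) = 2 → σ⁻¹(2) = 3
σ(4) = 4 → σ⁻¹(4) = 4
σ(5) = 1 → σ⁻¹(1) = 5

σ⁻¹ = [5 3 1 4 2]


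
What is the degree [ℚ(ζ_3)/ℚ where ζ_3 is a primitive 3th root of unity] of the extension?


[ℚ(ζ_n):ℚ] = deg Φ_n(x) = φ(n). Here φ(3) = 2

[ℚ(ζ_3)/ℚ where ζ_3 is a primitive 3th root of unity] = 2


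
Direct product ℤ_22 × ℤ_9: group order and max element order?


|ℤ_22 × ℤ_9| = 22 × 9 = 198
Max element order = lcm(22,9) = 198
Cyclic? Yes (gcd=1)

|ℤ_22×ℤ_9| = 198, max element order = 198


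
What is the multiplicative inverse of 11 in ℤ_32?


Use the extended Euclidean algorithm to write 1 = 11·s + 32·t; then s mod 32 is the inverse.
Euclidean algorithm:
  11 = 0·32 + 11
  32 = 2·11 + 10
  11 = 1·10 + 1
  10 = 10·1 + 0
gcd(11,32) = 1
Back-substitution gives: 11·(3) + 32·(-1) = 1
So 11⁻¹ ≡ 3 ≡ 3 (mod 32)
Check: 11 × 3 = 33 ≡ 1 (mod 32) ✓

11⁻¹ ≡ 3 (mod 32)


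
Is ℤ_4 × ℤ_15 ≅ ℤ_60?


Comparing ℤ_4 × ℤ_15 and ℤ_60:
gcd(4,15) = 1, so ℤ_4 × ℤ_15 ≅ ℤ_60 (CRT)

Yes, ℤ_4 × ℤ_15 ≅ ℤ_60


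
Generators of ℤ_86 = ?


g generates ℤ_n iff gcd(g,n) = 1
Prime factors of 86: 2, 43
Generators are g ∈ {1,...,85} not divisible by any of these primes.
Generators: {1, 3, 5, 7, 9, 11, 13, 15, 17, 19, 21, 23, 25, 27, 29, 31, 33, 35, 37, 39, 41, 45, 47, 49, 51, 53, 55, 57, 59, 61, 63, 65, 67, 69, 71, 73, 75, 77, 79, 81, 83, 85}
Number of generators = φ(86) = 42

Generators of ℤ_86 = {1, 3, 5, 7, 9, 11, 13, 15, 17, 19, 21, 23, 25, 27, 29, 31, 33, 35, 37, 39, 41, 45, 47, 49, 51, 53, 55, 57, 59, 61, 63, 65, 67, 69, 71, 73, 75, 77, 79, 81, 83, 85}


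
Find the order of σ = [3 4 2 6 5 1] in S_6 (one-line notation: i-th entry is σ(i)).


Cycle decomposition: (1 3 2 4 6)
Cycle lengths: 5
Order = lcm(5) = 5

ord(σ) = 5


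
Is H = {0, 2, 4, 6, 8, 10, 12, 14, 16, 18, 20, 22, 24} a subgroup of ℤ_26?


Subgroup test for H = {0, 2, 4, 6, 8, 10, 12, 14, 16, 18, 20, 22, 24} in (ℤ_26, +):
(1) 0 ∈ H? Yes
(2) Closure: for all a,b ∈ H, (a+b) mod 26 ∈ H? Yes
(3) Inverses: for all a ∈ H, -a mod 26 ∈ H? Yes

Yes, H is a subgroup of ℤ_26


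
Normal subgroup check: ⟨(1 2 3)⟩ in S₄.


H = ⟨(1 2 3)⟩ in S₄
(1 4)(1 2 3)(1 4)⁻¹ = (4 2 3) ∉ ⟨(1 2 3)⟩

No, not a normal subgroup


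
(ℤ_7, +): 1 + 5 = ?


Operation: addition mod 7
1 + 5 = (a + b) mod 7 with a = 1, b = 5

1 + 5 = 6


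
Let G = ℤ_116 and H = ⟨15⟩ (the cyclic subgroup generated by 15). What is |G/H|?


|⟨15⟩| = n / gcd(15, 116) = 116 / 1 = 116
H is normal (ℤ_116 is abelian).
|G/H| = |G| / |H| = 116 / 116 = 1

|G/H| = 1


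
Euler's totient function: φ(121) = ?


Factor n: 121 = 11^2
φ(n) = n · ∏(1 - 1/p) over distinct primes p | n
φ(121) = 121 · (1 - 1/11) = 110

φ(121) = 110


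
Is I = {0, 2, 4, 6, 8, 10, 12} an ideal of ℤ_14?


Check ideal conditions for I = {0, 2, 4, 6, 8, 10, 12} in ℤ_14:
(1) I is an additive subgroup? Yes
(2) For r ∈ ℤ_14 and a ∈ I: r·a ∈ I? Yes

Yes, I is an ideal of ℤ_14


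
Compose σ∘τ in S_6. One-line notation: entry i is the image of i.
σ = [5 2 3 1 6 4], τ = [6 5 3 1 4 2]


σ∘τ: apply τ first, then σ
1 →τ 6 →σ 4
2 →τ 5 →σ 6
3 →τ 3 →σ 3
4 →τ 1 →σ 5
5 →τ 4 →σ 1
6 →τ 2 →σ 2

σ∘τ = [4 6 3 5 1 2]


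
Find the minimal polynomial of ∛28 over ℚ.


∛28 satisfies x³ - 28 = 0, irreducible over ℚ (no rational root; 28 is not a perfect cube)

Minimal polynomial: x³ - 28


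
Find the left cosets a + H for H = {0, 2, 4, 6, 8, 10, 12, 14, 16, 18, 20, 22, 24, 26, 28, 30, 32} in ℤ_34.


H = {0, 2, 4, 6, 8, 10, 12, 14, 16, 18, 20, 22, 24, 26, 28, 30, 32}, |H| = 17
Number of cosets = |G|/|H| = 34/17 = 2
0 + H = {0, 2, 4, 6, 8, 10, 12, 14, 16, 18, 20, 22, 24, 26, 28, 30, 32}
1 + H = {1, 3, 5, 7, 9, 11, 13, 15, 17, 19, 21, 23, 25, 27, 29, 31, 33}

Cosets: 0+H={0,2,4,6,8,10,12,14,16,18,20,22,24,26,28,30,32}; 1+H={1,3,5,7,9,11,13,15,17,19,21,23,25,27,29,31,33}


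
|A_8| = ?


|A_n| = n!/2 (even permutations)
|A_8| = 8!/2 = 40320/2 = 20160

|A_8| = 20160


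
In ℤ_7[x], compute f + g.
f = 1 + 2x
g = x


Add coefficients mod 7:
x^0: 1 + 0 = 1 (mod 7)
x^1: 2 + 1 = 3 (mod 7)
Result: 1 + 3x

f + g = 1 + 3x


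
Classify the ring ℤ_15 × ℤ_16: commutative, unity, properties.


Direct product ring; commutative with unity (1,1); but (1,0)·(0,1) = (0,0) gives zero divisors, so not an integral domain
Commutative: Yes
Integral domain: No
Has unity: Yes

ℤ_15 × ℤ_16: Commutative=Yes, Unity=Yes


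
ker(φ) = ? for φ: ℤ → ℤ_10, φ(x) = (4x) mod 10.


Kernel = preimage of identity
ker(φ) = {x ∈ ℤ : 4x ≡ 0 (mod 10)}. gcd(4,10) = 2, so 4x ≡ 0 (mod 10) ⟺ x ≡ 0 (mod 10/2 = 5). Hence ker(φ) = 5ℤ

ker(φ) = 5ℤ


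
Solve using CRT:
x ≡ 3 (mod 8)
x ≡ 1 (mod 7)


m₁ = 8, m₂ = 7, gcd = 1, so CRT applies. M = m₁·m₂ = 56
Let M₁ = M/m₁ = 7, M₂ = M/m₂ = 8
Find y₁ ≡ M₁⁻¹ (mod m₁): 7⁻¹ ≡ 7 (mod 8)
Find y₂ ≡ M₂⁻¹ (mod m₂): 8⁻¹ ≡ 1 (mod 7)
x = a₁·M₁·y₁ + a₂·M₂·y₂ = 3·7·7 + 1·8·1 = 155
Reduce mod 56: x ≡ 43
Check: 43 mod 8 = 3 ✓, 43 mod 7 = 1 ✓

x ≡ 43 (mod 56)


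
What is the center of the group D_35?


Z(G) = {g ∈ G | gx = xg for all x ∈ G}
For odd n, Z(D_n) = {e}: no nontrivial rotation commutes with all reflections

Z(D_35) = {e}


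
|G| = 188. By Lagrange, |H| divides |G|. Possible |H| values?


Lagrange's theorem: |H| divides |G|
|G| = 188
Divisors of 188: 1, 2, 4, 47, 94, 188

Possible subgroup orders: {1, 2, 4, 47, 94, 188}


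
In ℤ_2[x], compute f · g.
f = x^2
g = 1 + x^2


Expand and collect like terms; reduce coefficients mod 2:
x^0: 0·1 = 0 ≡ 0 (mod 2)
x^1: 0·0 + 0·1 = 0 ≡ 0 (mod 2)
x^2: 0·1 + 0·0 + 1·1 = 1 ≡ 1 (mod 2)
x^3: 0·1 + 1·0 = 0 ≡ 0 (mod 2)
x^4: 1·1 = 1 ≡ 1 (mod 2)
Result: x^2 + x^4

f · g = x^2 + x^4


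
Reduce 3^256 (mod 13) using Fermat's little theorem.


Fermat's little theorem: if p is prime and gcd(a,p)=1, then a^(p-1) ≡ 1 (mod p)
p = 13 is prime, gcd(3,13) = 1
Reduce exponent: 256 mod 12 = 4
So 3^256 ≡ 3^4 (mod 13)
3^4 mod 13 = 3

3^256 ≡ 3 (mod 13)


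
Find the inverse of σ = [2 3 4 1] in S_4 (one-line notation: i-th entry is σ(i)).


To find σ⁻¹, swap domain and range:
σ(1) = 2 → σ⁻¹(2) = 1
σ(2) = 3 → σ⁻¹(3) = 2
σ(3) = 4 → σ⁻¹(4) = 3
σ(4) = 1 → σ⁻¹(1) = 4

σ⁻¹ = [4 1 2 3]


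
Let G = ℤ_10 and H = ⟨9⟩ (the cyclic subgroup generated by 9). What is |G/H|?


|⟨9⟩| = n / gcd(9, 10) = 10 / 1 = 10
H is normal (ℤ_10 is abelian).
|G/H| = |G| / |H| = 10 / 10 = 1

|G/H| = 1


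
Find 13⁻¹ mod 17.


Use the extended Euclidean algorithm to write 1 = 13·s + 17·t; then s mod 17 is the inverse.
Euclidean algorithm:
  13 = 0·17 + 13
  17 = 1·13 + 4
  13 = 3·4 + 1
  4 = 4·1 + 0
gcd(13,17) = 1
Back-substitution gives: 13·(4) + 17·(-3) = 1
So 13⁻¹ ≡ 4 ≡ 4 (mod 17)
Check: 13 × 4 = 52 ≡ 1 (mod 17) ✓

13⁻¹ ≡ 4 (mod 17)


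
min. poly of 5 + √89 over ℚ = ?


Let α = 5 + √89. Then α - 5 = √89, so (α - 5)² = 89, giving α² - 10α - 64 = 0. Degree 2 and α ∉ ℚ, so this is the minimal polynomial.

Minimal polynomial: x² - 10x - 64


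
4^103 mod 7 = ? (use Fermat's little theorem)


Fermat's little theorem: if p is prime and gcd(a,p)=1, then a^(p-1) ≡ 1 (mod p)
p = 7 is prime, gcd(4,7) = 1
Reduce exponent: 103 mod 6 = 1
So 4^103 ≡ 4^1 (mod 7)
4^1 mod 7 = 4

4^103 ≡ 4 (mod 7)


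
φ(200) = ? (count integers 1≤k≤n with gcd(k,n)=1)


Factor n: 200 = 2^3 × 5^2
φ(n) = n · ∏(1 - 1/p) over distinct primes p | n
φ(200) = 200 · (1 - 1/2) · (1 - 1/5) = 80

φ(200) = 80


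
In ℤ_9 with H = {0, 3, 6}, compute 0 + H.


0 + H = {0 + h (mod 9) : h ∈ H}
0+0=0, 0+3=3, 0+6=6

0 + H = {0, 3, 6}


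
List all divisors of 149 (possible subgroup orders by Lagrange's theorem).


Lagrange's theorem: |H| divides |G|
|G| = 149
Divisors of 149: 1, 149

Possible subgroup orders: {1, 149}


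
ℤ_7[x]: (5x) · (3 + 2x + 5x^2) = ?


Expand and collect like terms; reduce coefficients mod 7:
x^0: 0·3 = 0 ≡ 0 (mod 7)
x^1: 0·2 + 5·3 = 15 ≡ 1 (mod 7)
x^2: 0·5 + 5·2 = 10 ≡ 3 (mod 7)
x^3: 5·5 = 25 ≡ 4 (mod 7)
Result: x + 3x^2 + 4x^3

f · g = x + 3x^2 + 4x^3


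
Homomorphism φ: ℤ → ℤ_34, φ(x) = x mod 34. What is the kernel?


Kernel = preimage of identity
ker(φ) = {x ∈ ℤ : x ≡ 0 (mod 34)} = 34ℤ = {0, ±34, ±68, ...}

ker(φ) = 34ℤ


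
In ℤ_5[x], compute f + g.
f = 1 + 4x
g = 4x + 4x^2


Add coefficients mod 5:
x^0: 1 + 0 = 1 (mod 5)
x^1: 4 + 4 = 3 (mod 5)
x^2: 0 + 4 = 4 (mod 5)
Result: 1 + 3x + 4x^2

f + g = 1 + 3x + 4x^2


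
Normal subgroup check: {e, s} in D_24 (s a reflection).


H = {e, s} in D_24 (s a reflection)
r·s·r⁻¹ = sr⁻² ≠ s for n ≥ 3, so {e, s} is not closed under conjugation

No, not a normal subgroup


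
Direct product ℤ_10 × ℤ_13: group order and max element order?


|ℤ_10 × ℤ_13| = 10 × 13 = 130
Max element order = lcm(10,13) = 130
Cyclic? Yes (gcd=1)

|ℤ_10×ℤ_13| = 130, max element order = 130


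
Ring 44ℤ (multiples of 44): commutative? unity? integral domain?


44ℤ is a commutative ring under +,× but has no multiplicative identity (1 ∉ 44ℤ); it has no zero divisors, but without unity it is not an integral domain
Commutative: Yes
Integral domain: No
Has unity: No

44ℤ (multiples of 44): Commutative=Yes, Unity=No


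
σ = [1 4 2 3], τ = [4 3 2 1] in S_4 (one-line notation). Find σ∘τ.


σ∘τ: apply τ first, then σ
1 →τ 4 →σ 3
2 →τ 3 →σ 2
3 →τ 2 →σ 4
4 →τ 1 →σ 1

σ∘τ = [3 2 4 1]


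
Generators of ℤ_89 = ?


g generates ℤ_n iff gcd(g,n) = 1
Prime factors of 89: 89
Generators are g ∈ {1,...,88} not divisible by any of these primes.
Generators: {1, 2, 3, 4, 5, 6, 7, 8, 9, 10, 11, 12, 13, 14, 15, 16, 17, 18, 19, 20, 21, 22, 23, 24, 25, 26, 27, 28, 29, 30, 31, 32, 33, 34, 35, 36, 37, 38, 39, 40, 41, 42, 43, 44, 45, 46, 47, 48, 49, 50, 51, 52, 53, 54, 55, 56, 57, 58, 59, 60, 61, 62, 63, 64, 65, 66, 67, 68, 69, 70, 71, 72, 73, 74, 75, 76, 77, 78, 79, 80, 81, 82, 83, 84, 85, 86, 87, 88}
Number of generators = φ(89) = 88

Generators of ℤ_89 = {1, 2, 3, 4, 5, 6, 7, 8, 9, 10, 11, 12, 13, 14, 15, 16, 17, 18, 19, 20, 21, 22, 23, 24, 25, 26, 27, 28, 29, 30, 31, 32, 33, 34, 35, 36, 37, 38, 39, 40, 41, 42, 43, 44, 45, 46, 47, 48, 49, 50, 51, 52, 53, 54, 55, 56, 57, 58, 59, 60, 61, 62, 63, 64, 65, 66, 67, 68, 69, 70, 71, 72, 73, 74, 75, 76, 77, 78, 79, 80, 81, 82, 83, 84, 85, 86, 87, 88}


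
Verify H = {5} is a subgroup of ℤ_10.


Subgroup test for H = {5} in (ℤ_10, +):
(1) 0 ∈ H? No
(2) Closure: for all a,b ∈ H, (a+b) mod 10 ∈ H? No  [counterexample: 5 + 5 = 0 ∉ H]
(3) Inverses: for all a ∈ H, -a mod 10 ∈ H? Yes

No, H is not a subgroup of ℤ_10


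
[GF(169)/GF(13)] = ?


GF(169) = GF(13^2), so the extension degree is 2

[GF(169)/GF(13)] = 2


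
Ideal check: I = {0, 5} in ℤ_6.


Check ideal conditions for I = {0, 5} in ℤ_6:
(1) I is an additive subgroup? No
(2) For r ∈ ℤ_6 and a ∈ I: r·a ∈ I? No  [counterexample: r=2, a=5, r·a mod 6 = 4 ∉ I]

No, I is not an ideal of ℤ_6


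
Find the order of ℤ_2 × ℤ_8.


|A × B| = |A| · |B|
|ℤ_2 × ℤ_8| = 2 × 8 = 16

|ℤ_2 × ℤ_8| = 16


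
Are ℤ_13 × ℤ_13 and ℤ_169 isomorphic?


Comparing ℤ_13 × ℤ_13 and ℤ_169:
gcd(13,13) = 13 ≠ 1. Max element order in ℤ_13×ℤ_13 is lcm(13,13) = 13 < 169, so it has no element of order 169

No, ℤ_13 × ℤ_13 ≇ ℤ_169


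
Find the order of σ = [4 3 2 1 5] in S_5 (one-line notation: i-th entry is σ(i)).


Cycle decomposition: (1 4) (2 3)
Cycle lengths: 2, 2
Order = lcm(2, 2) = 2

ord(σ) = 2


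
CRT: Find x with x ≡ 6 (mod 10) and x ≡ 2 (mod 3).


m₁ = 10, m₂ = 3, gcd = 1, so CRT applies. M = m₁·m₂ = 30
Let M₁ = M/m₁ = 3, M₂ = M/m₂ = 10
Find y₁ ≡ M₁⁻¹ (mod m₁): 3⁻¹ ≡ 7 (mod 10)
Find y₂ ≡ M₂⁻¹ (mod m₂): 10⁻¹ ≡ 1 (mod 3)
x = a₁·M₁·y₁ + a₂·M₂·y₂ = 6·3·7 + 2·10·1 = 146
Reduce mod 30: x ≡ 26
Check: 26 mod 10 = 6 ✓, 26 mod 3 = 2 ✓

x ≡ 26 (mod 30)


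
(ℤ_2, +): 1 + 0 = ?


Operation: addition mod 2
1 + 0 = (a + b) mod 2 with a = 1, b = 0

1 + 0 = 1


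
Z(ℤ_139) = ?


Z(G) = {g ∈ G | gx = xg for all x ∈ G}
ℤ_139 is abelian, so Z(G) = G

Z(ℤ_139) = ℤ_139


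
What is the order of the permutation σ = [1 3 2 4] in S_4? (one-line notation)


Cycle decomposition: (2 3)
Cycle lengths: 2
Order = lcm(2) = 2

ord(σ) = 2


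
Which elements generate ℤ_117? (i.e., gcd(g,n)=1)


g generates ℤ_n iff gcd(g,n) = 1
Prime factors of 117: 3, 13
Generators are g ∈ {1,...,116} not divisible by any of these primes.
Generators: {1, 2, 4, 5, 7, 8, 10, 11, 14, 16, 17, 19, 20, 22, 23, 25, 28, 29, 31, 32, 34, 35, 37, 38, 40, 41, 43, 44, 46, 47, 49, 50, 53, 55, 56, 58, 59, 61, 62, 64, 67, 68, 70, 71, 73, 74, 76, 77, 79, 80, 82, 83, 85, 86, 88, 89, 92, 94, 95, 97, 98, 100, 101, 103, 106, 107, 109, 110, 112, 113, 115, 116}
Number of generators = φ(117) = 72

Generators of ℤ_117 = {1, 2, 4, 5, 7, 8, 10, 11, 14, 16, 17, 19, 20, 22, 23, 25, 28, 29, 31, 32, 34, 35, 37, 38, 40, 41, 43, 44, 46, 47, 49, 50, 53, 55, 56, 58, 59, 61, 62, 64, 67, 68, 70, 71, 73, 74, 76, 77, 79, 80, 82, 83, 85, 86, 88, 89, 92, 94, 95, 97, 98, 100, 101, 103, 106, 107, 109, 110, 112, 113, 115, 116}


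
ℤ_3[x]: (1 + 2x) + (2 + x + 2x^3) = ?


Add coefficients mod 3:
x^0: 1 + 2 = 0 (mod 3)
x^1: 2 + 1 = 0 (mod 3)
x^2: 0 + 0 = 0 (mod 3)
x^3: 0 + 2 = 2 (mod 3)
Result: 2x^3

f + g = 2x^3


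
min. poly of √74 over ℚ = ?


√74 satisfies x² - 74 = 0, irreducible over ℚ since 74 is squarefree

Minimal polynomial: x² - 74


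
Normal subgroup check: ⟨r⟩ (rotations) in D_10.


H = ⟨r⟩ (rotations) in D_10
The rotation subgroup ⟨r⟩ has index 2 in D_10, so it is normal

Yes, normal subgroup


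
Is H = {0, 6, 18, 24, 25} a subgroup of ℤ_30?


Subgroup test for H = {0, 6, 18, 24, 25} in (ℤ_30, +):
(1) 0 ∈ H? Yes
(2) Closure: for all a,b ∈ H, (a+b) mod 30 ∈ H? No  [counterexample: 6 + 6 = 12 ∉ H]
(3) Inverses: for all a ∈ H, -a mod 30 ∈ H? No

No, H is not a subgroup of ℤ_30


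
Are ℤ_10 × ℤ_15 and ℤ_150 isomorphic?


Comparing ℤ_10 × ℤ_15 and ℤ_150:
gcd(10,15) = 5 ≠ 1. Max element order in ℤ_10×ℤ_15 is lcm(10,15) = 30 < 150, so it has no element of order 150

No, ℤ_10 × ℤ_15 ≇ ℤ_150


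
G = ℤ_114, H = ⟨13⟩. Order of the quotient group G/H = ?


|⟨13⟩| = n / gcd(13, 114) = 114 / 1 = 114
H is normal (ℤ_114 is abelian).
|G/H| = |G| / |H| = 114 / 114 = 1

|G/H| = 1


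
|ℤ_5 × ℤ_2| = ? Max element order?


|ℤ_5 × ℤ_2| = 5 × 2 = 10
Max element order = lcm(5,2) = 10
Cyclic? Yes (gcd=1)

|ℤ_5×ℤ_2| = 10, max element order = 10


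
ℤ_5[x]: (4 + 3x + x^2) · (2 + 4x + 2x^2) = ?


Expand and collect like terms; reduce coefficients mod 5:
x^0: 4·2 = 8 ≡ 3 (mod 5)
x^1: 4·4 + 3·2 = 22 ≡ 2 (mod 5)
x^2: 4·2 + 3·4 + 1·2 = 22 ≡ 2 (mod 5)
x^3: 3·2 + 1·4 = 10 ≡ 0 (mod 5)
x^4: 1·2 = 2 ≡ 2 (mod 5)
Result: 3 + 2x + 2x^2 + 2x^4

f · g = 3 + 2x + 2x^2 + 2x^4


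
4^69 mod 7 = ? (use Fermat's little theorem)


Fermat's little theorem: if p is prime and gcd(a,p)=1, then a^(p-1) ≡ 1 (mod p)
p = 7 is prime, gcd(4,7) = 1
Reduce exponent: 69 mod 6 = 3
So 4^69 ≡ 4^3 (mod 7)
4^3 mod 7 = 1

4^69 ≡ 1 (mod 7)


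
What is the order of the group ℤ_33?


ℤ_n has n elements.

|ℤ_33| = 33


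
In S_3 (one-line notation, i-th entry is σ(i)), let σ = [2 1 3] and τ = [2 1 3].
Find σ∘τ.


σ∘τ: apply τ first, then σ
1 →τ 2 →σ 1
2 →τ 1 →σ 2
3 →τ 3 →σ 3

σ∘τ = [1 2 3]


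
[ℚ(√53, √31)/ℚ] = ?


[ℚ(√53,√31):ℚ] = [ℚ(√53,√31):ℚ(√53)]·[ℚ(√53):ℚ] = 2·2 = 4

[ℚ(√53, √31)/ℚ] = 4


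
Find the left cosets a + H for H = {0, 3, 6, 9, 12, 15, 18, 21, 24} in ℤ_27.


H = {0, 3, 6, 9, 12, 15, 18, 21, 24}, |H| = 9
Number of cosets = |G|/|H| = 27/9 = 3
0 + H = {0, 3, 6, 9, 12, 15, 18, 21, 24}
1 + H = {1, 4, 7, 10, 13, 16, 19, 22, 25}
2 + H = {2, 5, 8, 11, 14, 17, 20, 23, 26}

Cosets: 0+H={0,3,6,9,12,15,18,21,24}; 1+H={1,4,7,10,13,16,19,22,25}; 2+H={2,5,8,11,14,17,20,23,26}


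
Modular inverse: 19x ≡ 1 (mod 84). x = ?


Use the extended Euclidean algorithm to write 1 = 19·s + 84·t; then s mod 84 is the inverse.
Euclidean algorithm:
  19 = 0·84 + 19
  84 = 4·19 + 8
  19 = 2·8 + 3
  8 = 2·3 + 2
  3 = 1·2 + 1
  2 = 2·1 + 0
gcd(19,84) = 1
Back-substitution gives: 19·(31) + 84·(-7) = 1
So 19⁻¹ ≡ 31 ≡ 31 (mod 84)
Check: 19 × 31 = 589 ≡ 1 (mod 84) ✓

19⁻¹ ≡ 31 (mod 84)


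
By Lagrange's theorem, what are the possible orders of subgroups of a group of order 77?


Lagrange's theorem: |H| divides |G|
|G| = 77
Divisors of 77: 1, 7, 11, 77

Possible subgroup orders: {1, 7, 11, 77}


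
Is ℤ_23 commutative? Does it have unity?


ℤ_23 is a commutative ring with unity 1; 23 is prime, so ℤ_23 is a field (hence an integral domain)
Commutative: Yes
Integral domain: Yes
Has unity: Yes

ℤ_23: Commutative=Yes, Unity=Yes


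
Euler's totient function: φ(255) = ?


Factor n: 255 = 3 × 5 × 17
φ(n) = n · ∏(1 - 1/p) over distinct primes p | n
φ(255) = 255 · (1 - 1/3) · (1 - 1/5) · (1 - 1/17) = 128

φ(255) = 128


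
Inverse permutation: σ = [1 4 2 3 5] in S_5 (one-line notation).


To find σ⁻¹, swap domain and range:
σ(1) = 1 → σ⁻¹(1) = 1
σ(2) = 4 → σ⁻¹(4) = 2
σ(3) = 2 → σ⁻¹(2) = 3
σ(4) = 3 → σ⁻¹(3) = 4
σ(5) = 5 → σ⁻¹(5) = 5

σ⁻¹ = [1 3 4 2 5]


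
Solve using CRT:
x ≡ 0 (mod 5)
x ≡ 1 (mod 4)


m₁ = 5, m₂ = 4, gcd = 1, so CRT applies. M = m₁·m₂ = 20
Let M₁ = M/m₁ = 4, M₂ = M/m₂ = 5
Find y₁ ≡ M₁⁻¹ (mod m₁): 4⁻¹ ≡ 4 (mod 5)
Find y₂ ≡ M₂⁻¹ (mod m₂): 5⁻¹ ≡ 1 (mod 4)
x = a₁·M₁·y₁ + a₂·M₂·y₂ = 0·4·4 + 1·5·1 = 5
Reduce mod 20: x ≡ 5
Check: 5 mod 5 = 0 ✓, 5 mod 4 = 1 ✓

x ≡ 5 (mod 20)


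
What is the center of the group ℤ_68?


Z(G) = {g ∈ G | gx = xg for all x ∈ G}
ℤ_68 is abelian, so Z(G) = G

Z(ℤ_68) = ℤ_68


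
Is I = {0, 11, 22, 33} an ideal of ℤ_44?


Check ideal conditions for I = {0, 11, 22, 33} in ℤ_44:
(1) I is an additive subgroup? Yes
(2) For r ∈ ℤ_44 and a ∈ I: r·a ∈ I? Yes

Yes, I is an ideal of ℤ_44


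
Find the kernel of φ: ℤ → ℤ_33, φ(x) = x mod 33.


Kernel = preimage of identity
ker(φ) = {x ∈ ℤ : x ≡ 0 (mod 33)} = 33ℤ = {0, ±33, ±66, ...}

ker(φ) = 33ℤ


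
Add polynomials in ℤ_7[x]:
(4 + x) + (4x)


Add coefficients mod 7:
x^0: 4 + 0 = 4 (mod 7)
x^1: 1 + 4 = 5 (mod 7)
Result: 4 + 5x

f + g = 4 + 5x


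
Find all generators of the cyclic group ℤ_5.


g generates ℤ_n iff gcd(g,n) = 1
Checking each g ∈ {1,...,4}:
gcd(1,5) = 1
gcd(2,5) = 1
gcd(3,5) = 1
gcd(4,5) = 1
Generators: {1, 2, 3, 4}
Number of generators = φ(5) = 4

Generators of ℤ_5 = {1, 2, 3, 4}


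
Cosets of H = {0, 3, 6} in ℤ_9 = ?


H = {0, 3, 6}, |H| = 3
Number of cosets = |G|/|H| = 9/3 = 3
0 + H = {0, 3, 6}
1 + H = {1, 4, 7}
2 + H = {2, 5, 8}

Cosets: 0+H={0,3,6}; 1+H={1,4,7}; 2+H={2,5,8}


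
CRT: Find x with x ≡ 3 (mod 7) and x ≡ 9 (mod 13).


m₁ = 7, m₂ = 13, gcd = 1, so CRT applies. M = m₁·m₂ = 91
Let M₁ = M/m₁ = 13, M₂ = M/m₂ = 7
Find y₁ ≡ M₁⁻¹ (mod m₁): 13⁻¹ ≡ 6 (mod 7)
Find y₂ ≡ M₂⁻¹ (mod m₂): 7⁻¹ ≡ 2 (mod 13)
x = a₁·M₁·y₁ + a₂·M₂·y₂ = 3·13·6 + 9·7·2 = 360
Reduce mod 91: x ≡ 87
Check: 87 mod 7 = 3 ✓, 87 mod 13 = 9 ✓

x ≡ 87 (mod 91)


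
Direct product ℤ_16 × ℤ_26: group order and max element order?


|ℤ_16 × ℤ_26| = 16 × 26 = 416
Max element order = lcm(16,26) = 208
Cyclic? No (gcd=2)

|ℤ_16×ℤ_26| = 416, max element order = 208


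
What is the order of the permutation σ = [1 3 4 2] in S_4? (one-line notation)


Cycle decomposition: (2 3 4)
Cycle lengths: 3
Order = lcm(3) = 3

ord(σ) = 3


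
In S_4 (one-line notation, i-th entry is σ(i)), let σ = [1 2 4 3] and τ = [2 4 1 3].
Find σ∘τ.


σ∘τ: apply τ first, then σ
1 →τ 2 →σ 2
2 →τ 4 →σ 3
3 →τ 1 →σ 1
4 →τ 3 →σ 4

σ∘τ = [2 3 1 4]


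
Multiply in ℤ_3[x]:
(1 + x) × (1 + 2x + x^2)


Expand and collect like terms; reduce coefficients mod 3:
x^0: 1·1 = 1 ≡ 1 (mod 3)
x^1: 1·2 + 1·1 = 3 ≡ 0 (mod 3)
x^2: 1·1 + 1·2 = 3 ≡ 0 (mod 3)
x^3: 1·1 = 1 ≡ 1 (mod 3)
Result: 1 + x^3

f · g = 1 + x^3


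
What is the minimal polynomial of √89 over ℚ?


√89 satisfies x² - 89 = 0, irreducible over ℚ since 89 is squarefree

Minimal polynomial: x² - 89


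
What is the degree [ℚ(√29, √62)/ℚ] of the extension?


[ℚ(√29,√62):ℚ] = [ℚ(√29,√62):ℚ(√29)]·[ℚ(√29):ℚ] = 2·2 = 4

[ℚ(√29, √62)/ℚ] = 4


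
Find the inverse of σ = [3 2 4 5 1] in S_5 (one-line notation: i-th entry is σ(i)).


To find σ⁻¹, swap domain and range:
σ(1) = 3 → σ⁻¹(3) = 1
σ(2) = 2 → σ⁻¹(2) = 2
σ(3) = 4 → σ⁻¹(4) = 3
σ(4) = 5 → σ⁻¹(5) = 4
σ(5) = 1 → σ⁻¹(1) = 5

σ⁻¹ = [5 2 1 3 4]


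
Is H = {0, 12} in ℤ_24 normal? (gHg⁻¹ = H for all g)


H = {0, 12} in ℤ_24
ℤ_24 is abelian; every subgroup of an abelian group is normal

Yes, normal subgroup


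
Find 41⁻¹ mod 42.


Use the extended Euclidean algorithm to write 1 = 41·s + 42·t; then s mod 42 is the inverse.
Euclidean algorithm:
  41 = 0·42 + 41
  42 = 1·41 + 1
  41 = 41·1 + 0
gcd(41,42) = 1
Back-substitution gives: 41·(-1) + 42·(1) = 1
So 41⁻¹ ≡ -1 ≡ 41 (mod 42)
Check: 41 × 41 = 1681 ≡ 1 (mod 42) ✓

41⁻¹ ≡ 41 (mod 42)


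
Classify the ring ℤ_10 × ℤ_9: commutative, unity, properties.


Direct product ring; commutative with unity (1,1); but (1,0)·(0,1) = (0,0) gives zero divisors, so not an integral domain
Commutative: Yes
Integral domain: No
Has unity: Yes

ℤ_10 × ℤ_9: Commutative=Yes, Unity=Yes


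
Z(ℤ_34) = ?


Z(G) = {g ∈ G | gx = xg for all x ∈ G}
ℤ_34 is abelian, so Z(G) = G

Z(ℤ_34) = ℤ_34


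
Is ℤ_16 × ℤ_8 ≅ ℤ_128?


Comparing ℤ_16 × ℤ_8 and ℤ_128:
gcd(16,8) = 8 ≠ 1. Max element order in ℤ_16×ℤ_8 is lcm(16,8) = 16 < 128, so it has no element of order 128

No, ℤ_16 × ℤ_8 ≇ ℤ_128


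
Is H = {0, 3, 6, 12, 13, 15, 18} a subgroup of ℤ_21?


Subgroup test for H = {0, 3, 6, 12, 13, 15, 18} in (ℤ_21, +):
(1) 0 ∈ H? Yes
(2) Closure: for all a,b ∈ H, (a+b) mod 21 ∈ H? No  [counterexample: 3 + 6 = 9 ∉ H]
(3) Inverses: for all a ∈ H, -a mod 21 ∈ H? No

No, H is not a subgroup of ℤ_21


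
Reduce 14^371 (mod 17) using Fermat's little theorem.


Fermat's little theorem: if p is prime and gcd(a,p)=1, then a^(p-1) ≡ 1 (mod p)
p = 17 is prime, gcd(14,17) = 1
Reduce exponent: 371 mod 16 = 3
So 14^371 ≡ 14^3 (mod 17)
14^3 mod 17 = 7

14^371 ≡ 7 (mod 17)


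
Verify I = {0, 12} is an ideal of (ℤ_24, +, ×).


Check ideal conditions for I = {0, 12} in ℤ_24:
(1) I is an additive subgroup? Yes
(2) For r ∈ ℤ_24 and a ∈ I: r·a ∈ I? Yes

Yes, I is an ideal of ℤ_24


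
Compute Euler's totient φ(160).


Factor n: 160 = 2^5 × 5
φ(n) = n · ∏(1 - 1/p) over distinct primes p | n
φ(160) = 160 · (1 - 1/2) · (1 - 1/5) = 64

φ(160) = 64


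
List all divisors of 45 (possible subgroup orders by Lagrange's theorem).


Lagrange's theorem: |H| divides |G|
|G| = 45
Divisors of 45: 1, 3, 5, 9, 15, 45

Possible subgroup orders: {1, 3, 5, 9, 15, 45}


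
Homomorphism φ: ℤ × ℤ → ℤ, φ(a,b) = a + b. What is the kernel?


Kernel = preimage of identity
ker(φ) = {(a,b) ∈ ℤ² | a+b = 0} = {(a,-a) | a ∈ ℤ}

ker(φ) = {(a,-a) | a ∈ ℤ}


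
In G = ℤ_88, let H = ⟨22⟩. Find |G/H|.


|⟨22⟩| = n / gcd(22, 88) = 88 / 22 = 4
H is normal (ℤ_88 is abelian).
|G/H| = |G| / |H| = 88 / 4 = 22

|G/H| = 22


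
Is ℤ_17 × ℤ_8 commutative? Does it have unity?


Direct product ring; commutative with unity (1,1); but (1,0)·(0,1) = (0,0) gives zero divisors, so not an integral domain
Commutative: Yes
Integral domain: No
Has unity: Yes

ℤ_17 × ℤ_8: Commutative=Yes, Unity=Yes


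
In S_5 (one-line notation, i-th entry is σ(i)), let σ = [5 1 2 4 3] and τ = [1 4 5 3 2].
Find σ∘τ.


σ∘τ: apply τ first, then σ
1 →τ 1 →σ 5
2 →τ 4 →σ 4
3 →τ 5 →σ 3
4 →τ 3 →σ 2
5 →τ 2 →σ 1

σ∘τ = [5 4 3 2 1]


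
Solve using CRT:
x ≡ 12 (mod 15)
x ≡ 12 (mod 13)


m₁ = 15, m₂ = 13, gcd = 1, so CRT applies. M = m₁·m₂ = 195
Let M₁ = M/m₁ = 13, M₂ = M/m₂ = 15
Find y₁ ≡ M₁⁻¹ (mod m₁): 13⁻¹ ≡ 7 (mod 15)
Find y₂ ≡ M₂⁻¹ (mod m₂): 15⁻¹ ≡ 7 (mod 13)
x = a₁·M₁·y₁ + a₂·M₂·y₂ = 12·13·7 + 12·15·7 = 2352
Reduce mod 195: x ≡ 12
Check: 12 mod 15 = 12 ✓, 12 mod 13 = 12 ✓

x ≡ 12 (mod 195)


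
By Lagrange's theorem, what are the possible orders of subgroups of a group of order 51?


Lagrange's theorem: |H| divides |G|
|G| = 51
Divisors of 51: 1, 3, 17, 51

Possible subgroup orders: {1, 3, 17, 51}


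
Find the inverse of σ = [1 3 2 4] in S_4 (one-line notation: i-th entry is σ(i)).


To find σ⁻¹, swap domain and range:
σ(1) = 1 → σ⁻¹(1) = 1
σ(2) = 3 → σ⁻¹(3) = 2
σ(3) = 2 → σ⁻¹(2) = 3
σ(4) = 4 → σ⁻¹(4) = 4

σ⁻¹ = [1 3 2 4]


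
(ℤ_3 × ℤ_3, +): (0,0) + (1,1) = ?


Operation: componentwise addition mod (3, 3)
(0,0) + (1,1) = ((a₁+b₁) mod 3, (a₂+b₂) mod 3) with a = (0,0), b = (1,1)

(0,0) + (1,1) = (1,1)


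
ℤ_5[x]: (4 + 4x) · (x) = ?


Expand and collect like terms; reduce coefficients mod 5:
x^0: 4·0 = 0 ≡ 0 (mod 5)
x^1: 4·1 + 4·0 = 4 ≡ 4 (mod 5)
x^2: 4·1 = 4 ≡ 4 (mod 5)
Result: 4x + 4x^2

f · g = 4x + 4x^2


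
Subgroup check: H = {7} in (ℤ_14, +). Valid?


Subgroup test for H = {7} in (ℤ_14, +):
(1) 0 ∈ H? No
(2) Closure: for all a,b ∈ H, (a+b) mod 14 ∈ H? No  [counterexample: 7 + 7 = 0 ∉ H]
(3) Inverses: for all a ∈ H, -a mod 14 ∈ H? Yes

No, H is not a subgroup of ℤ_14


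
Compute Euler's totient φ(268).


Factor n: 268 = 2^2 × 67
φ(n) = n · ∏(1 - 1/p) over distinct primes p | n
φ(268) = 268 · (1 - 1/2) · (1 - 1/67) = 132

φ(268) = 132


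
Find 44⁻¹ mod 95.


Use the extended Euclidean algorithm to write 1 = 44·s + 95·t; then s mod 95 is the inverse.
Euclidean algorithm:
  44 = 0·95 + 44
  95 = 2·44 + 7
  44 = 6·7 + 2
  7 = 3·2 + 1
  2 = 2·1 + 0
gcd(44,95) = 1
Back-substitution gives: 44·(-41) + 95·(19) = 1
So 44⁻¹ ≡ -41 ≡ 54 (mod 95)
Check: 44 × 54 = 2376 ≡ 1 (mod 95) ✓

44⁻¹ ≡ 54 (mod 95)


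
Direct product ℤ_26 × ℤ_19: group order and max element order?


|ℤ_26 × ℤ_19| = 26 × 19 = 494
Max element order = lcm(26,19) = 494
Cyclic? Yes (gcd=1)

|ℤ_26×ℤ_19| = 494, max element order = 494


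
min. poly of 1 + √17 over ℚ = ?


Let α = 1 + √17. Then α - 1 = √17, so (α - 1)² = 17, giving α² - 2α - 16 = 0. Degree 2 and α ∉ ℚ, so this is the minimal polynomial.

Minimal polynomial: x² - 2x - 16


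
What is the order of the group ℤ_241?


ℤ_n has n elements.

|ℤ_241| = 241


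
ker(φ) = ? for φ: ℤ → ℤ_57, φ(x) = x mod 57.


Kernel = preimage of identity
ker(φ) = {x ∈ ℤ : x ≡ 0 (mod 57)} = 57ℤ = {0, ±57, ±114, ...}

ker(φ) = 57ℤ


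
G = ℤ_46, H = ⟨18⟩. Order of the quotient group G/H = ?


|⟨18⟩| = n / gcd(18, 46) = 46 / 2 = 23
H is normal (ℤ_46 is abelian).
|G/H| = |G| / |H| = 46 / 23 = 2

|G/H| = 2


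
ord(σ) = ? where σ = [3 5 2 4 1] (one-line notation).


Cycle decomposition: (1 3 2 5)
Cycle lengths: 4
Order = lcm(4) = 4

ord(σ) = 4


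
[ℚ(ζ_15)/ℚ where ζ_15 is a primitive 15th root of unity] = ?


[ℚ(ζ_n):ℚ] = deg Φ_n(x) = φ(n). Here φ(15) = 8

[ℚ(ζ_15)/ℚ where ζ_15 is a primitive 15th root of unity] = 8


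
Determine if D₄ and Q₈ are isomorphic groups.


Comparing D₄ and Q₈:
D₄ has 5 elements of order 2; Q₈ has only 1

No, D₄ ≇ Q₈


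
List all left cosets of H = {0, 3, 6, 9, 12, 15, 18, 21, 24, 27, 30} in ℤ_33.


H = {0, 3, 6, 9, 12, 15, 18, 21, 24, 27, 30}, |H| = 11
Number of cosets = |G|/|H| = 33/11 = 3
0 + H = {0, 3, 6, 9, 12, 15, 18, 21, 24, 27, 30}
1 + H = {1, 4, 7, 10, 13, 16, 19, 22, 25, 28, 31}
2 + H = {2, 5, 8, 11, 14, 17, 20, 23, 26, 29, 32}

Cosets: 0+H={0,3,6,9,12,15,18,21,24,27,30}; 1+H={1,4,7,10,13,16,19,22,25,28,31}; 2+H={2,5,8,11,14,17,20,23,26,29,32}


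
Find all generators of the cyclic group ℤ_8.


g generates ℤ_n iff gcd(g,n) = 1
Checking each g ∈ {1,...,7}:
gcd(1,8) = 1
gcd(2,8) = 2
gcd(3,8) = 1
gcd(4,8) = 4
gcd(5,8) = 1
gcd(6,8) = 2
gcd(7,8) = 1
Generators: {1, 3, 5, 7}
Number of generators = φ(8) = 4

Generators of ℤ_8 = {1, 3, 5, 7}


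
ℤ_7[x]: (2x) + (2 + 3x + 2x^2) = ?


Add coefficients mod 7:
x^0: 0 + 2 = 2 (mod 7)
x^1: 2 + 3 = 5 (mod 7)
x^2: 0 + 2 = 2 (mod 7)
Result: 2 + 5x + 2x^2

f + g = 2 + 5x + 2x^2


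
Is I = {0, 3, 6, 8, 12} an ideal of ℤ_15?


Check ideal conditions for I = {0, 3, 6, 8, 12} in ℤ_15:
(1) I is an additive subgroup? No
(2) For r ∈ ℤ_15 and a ∈ I: r·a ∈ I? No  [counterexample: r=2, a=8, r·a mod 15 = 1 ∉ I]

No, I is not an ideal of ℤ_15


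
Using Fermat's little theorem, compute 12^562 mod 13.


Fermat's little theorem: if p is prime and gcd(a,p)=1, then a^(p-1) ≡ 1 (mod p)
p = 13 is prime, gcd(12,13) = 1
Reduce exponent: 562 mod 12 = 10
So 12^562 ≡ 12^10 (mod 13)
12^10 mod 13 = 1

12^562 ≡ 1 (mod 13)
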